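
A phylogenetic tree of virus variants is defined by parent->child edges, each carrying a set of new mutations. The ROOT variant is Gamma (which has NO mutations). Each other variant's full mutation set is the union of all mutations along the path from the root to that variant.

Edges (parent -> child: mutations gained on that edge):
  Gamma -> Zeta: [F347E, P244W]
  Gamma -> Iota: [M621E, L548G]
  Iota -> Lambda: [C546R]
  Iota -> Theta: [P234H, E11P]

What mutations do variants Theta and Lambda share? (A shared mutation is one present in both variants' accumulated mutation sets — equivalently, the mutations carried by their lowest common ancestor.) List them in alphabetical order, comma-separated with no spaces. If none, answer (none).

Answer: L548G,M621E

Derivation:
Accumulating mutations along path to Theta:
  At Gamma: gained [] -> total []
  At Iota: gained ['M621E', 'L548G'] -> total ['L548G', 'M621E']
  At Theta: gained ['P234H', 'E11P'] -> total ['E11P', 'L548G', 'M621E', 'P234H']
Mutations(Theta) = ['E11P', 'L548G', 'M621E', 'P234H']
Accumulating mutations along path to Lambda:
  At Gamma: gained [] -> total []
  At Iota: gained ['M621E', 'L548G'] -> total ['L548G', 'M621E']
  At Lambda: gained ['C546R'] -> total ['C546R', 'L548G', 'M621E']
Mutations(Lambda) = ['C546R', 'L548G', 'M621E']
Intersection: ['E11P', 'L548G', 'M621E', 'P234H'] ∩ ['C546R', 'L548G', 'M621E'] = ['L548G', 'M621E']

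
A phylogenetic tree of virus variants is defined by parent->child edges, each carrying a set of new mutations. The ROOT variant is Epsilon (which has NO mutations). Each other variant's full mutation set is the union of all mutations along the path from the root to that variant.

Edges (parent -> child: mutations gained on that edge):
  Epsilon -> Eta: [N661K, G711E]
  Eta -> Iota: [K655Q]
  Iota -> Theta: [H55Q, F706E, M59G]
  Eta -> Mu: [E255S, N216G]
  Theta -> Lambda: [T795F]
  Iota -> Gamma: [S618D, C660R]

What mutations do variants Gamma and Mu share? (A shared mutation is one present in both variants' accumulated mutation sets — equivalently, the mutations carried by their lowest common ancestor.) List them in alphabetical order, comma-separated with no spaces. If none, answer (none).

Accumulating mutations along path to Gamma:
  At Epsilon: gained [] -> total []
  At Eta: gained ['N661K', 'G711E'] -> total ['G711E', 'N661K']
  At Iota: gained ['K655Q'] -> total ['G711E', 'K655Q', 'N661K']
  At Gamma: gained ['S618D', 'C660R'] -> total ['C660R', 'G711E', 'K655Q', 'N661K', 'S618D']
Mutations(Gamma) = ['C660R', 'G711E', 'K655Q', 'N661K', 'S618D']
Accumulating mutations along path to Mu:
  At Epsilon: gained [] -> total []
  At Eta: gained ['N661K', 'G711E'] -> total ['G711E', 'N661K']
  At Mu: gained ['E255S', 'N216G'] -> total ['E255S', 'G711E', 'N216G', 'N661K']
Mutations(Mu) = ['E255S', 'G711E', 'N216G', 'N661K']
Intersection: ['C660R', 'G711E', 'K655Q', 'N661K', 'S618D'] ∩ ['E255S', 'G711E', 'N216G', 'N661K'] = ['G711E', 'N661K']

Answer: G711E,N661K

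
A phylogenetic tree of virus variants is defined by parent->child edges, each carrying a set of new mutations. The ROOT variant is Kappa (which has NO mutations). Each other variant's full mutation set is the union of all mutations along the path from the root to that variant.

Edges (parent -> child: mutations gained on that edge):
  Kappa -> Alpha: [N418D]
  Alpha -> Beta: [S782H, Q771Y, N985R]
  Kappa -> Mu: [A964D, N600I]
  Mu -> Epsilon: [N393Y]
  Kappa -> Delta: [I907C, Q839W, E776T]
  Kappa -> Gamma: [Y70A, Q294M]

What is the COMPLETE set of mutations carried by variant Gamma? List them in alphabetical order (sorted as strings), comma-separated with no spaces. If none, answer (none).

Answer: Q294M,Y70A

Derivation:
At Kappa: gained [] -> total []
At Gamma: gained ['Y70A', 'Q294M'] -> total ['Q294M', 'Y70A']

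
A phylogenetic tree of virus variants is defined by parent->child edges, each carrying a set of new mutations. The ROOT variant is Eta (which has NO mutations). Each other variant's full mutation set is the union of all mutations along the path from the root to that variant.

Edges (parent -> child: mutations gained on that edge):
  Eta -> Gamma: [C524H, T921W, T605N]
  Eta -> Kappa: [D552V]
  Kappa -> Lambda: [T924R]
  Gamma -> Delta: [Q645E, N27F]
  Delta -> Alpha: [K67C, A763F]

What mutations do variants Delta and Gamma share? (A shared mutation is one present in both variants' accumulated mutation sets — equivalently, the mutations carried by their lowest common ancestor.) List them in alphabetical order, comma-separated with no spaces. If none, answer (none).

Answer: C524H,T605N,T921W

Derivation:
Accumulating mutations along path to Delta:
  At Eta: gained [] -> total []
  At Gamma: gained ['C524H', 'T921W', 'T605N'] -> total ['C524H', 'T605N', 'T921W']
  At Delta: gained ['Q645E', 'N27F'] -> total ['C524H', 'N27F', 'Q645E', 'T605N', 'T921W']
Mutations(Delta) = ['C524H', 'N27F', 'Q645E', 'T605N', 'T921W']
Accumulating mutations along path to Gamma:
  At Eta: gained [] -> total []
  At Gamma: gained ['C524H', 'T921W', 'T605N'] -> total ['C524H', 'T605N', 'T921W']
Mutations(Gamma) = ['C524H', 'T605N', 'T921W']
Intersection: ['C524H', 'N27F', 'Q645E', 'T605N', 'T921W'] ∩ ['C524H', 'T605N', 'T921W'] = ['C524H', 'T605N', 'T921W']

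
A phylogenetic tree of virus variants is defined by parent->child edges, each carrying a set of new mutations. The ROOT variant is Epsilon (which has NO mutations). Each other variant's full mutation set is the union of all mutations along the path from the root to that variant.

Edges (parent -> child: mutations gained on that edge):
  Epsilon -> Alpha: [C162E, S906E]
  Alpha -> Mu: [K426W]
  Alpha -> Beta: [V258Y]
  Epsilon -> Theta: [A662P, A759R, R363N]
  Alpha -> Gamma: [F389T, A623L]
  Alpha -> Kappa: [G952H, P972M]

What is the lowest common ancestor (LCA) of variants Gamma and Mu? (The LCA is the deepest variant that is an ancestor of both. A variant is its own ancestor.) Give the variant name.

Path from root to Gamma: Epsilon -> Alpha -> Gamma
  ancestors of Gamma: {Epsilon, Alpha, Gamma}
Path from root to Mu: Epsilon -> Alpha -> Mu
  ancestors of Mu: {Epsilon, Alpha, Mu}
Common ancestors: {Epsilon, Alpha}
Walk up from Mu: Mu (not in ancestors of Gamma), Alpha (in ancestors of Gamma), Epsilon (in ancestors of Gamma)
Deepest common ancestor (LCA) = Alpha

Answer: Alpha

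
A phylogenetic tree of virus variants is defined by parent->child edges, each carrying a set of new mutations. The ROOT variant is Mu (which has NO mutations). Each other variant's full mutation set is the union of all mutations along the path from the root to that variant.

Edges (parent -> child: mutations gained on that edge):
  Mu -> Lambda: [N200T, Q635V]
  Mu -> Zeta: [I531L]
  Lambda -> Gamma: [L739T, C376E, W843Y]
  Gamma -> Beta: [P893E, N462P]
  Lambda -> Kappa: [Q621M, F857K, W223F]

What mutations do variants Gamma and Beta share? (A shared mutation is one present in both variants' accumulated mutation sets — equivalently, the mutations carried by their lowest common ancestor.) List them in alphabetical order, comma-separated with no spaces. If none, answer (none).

Answer: C376E,L739T,N200T,Q635V,W843Y

Derivation:
Accumulating mutations along path to Gamma:
  At Mu: gained [] -> total []
  At Lambda: gained ['N200T', 'Q635V'] -> total ['N200T', 'Q635V']
  At Gamma: gained ['L739T', 'C376E', 'W843Y'] -> total ['C376E', 'L739T', 'N200T', 'Q635V', 'W843Y']
Mutations(Gamma) = ['C376E', 'L739T', 'N200T', 'Q635V', 'W843Y']
Accumulating mutations along path to Beta:
  At Mu: gained [] -> total []
  At Lambda: gained ['N200T', 'Q635V'] -> total ['N200T', 'Q635V']
  At Gamma: gained ['L739T', 'C376E', 'W843Y'] -> total ['C376E', 'L739T', 'N200T', 'Q635V', 'W843Y']
  At Beta: gained ['P893E', 'N462P'] -> total ['C376E', 'L739T', 'N200T', 'N462P', 'P893E', 'Q635V', 'W843Y']
Mutations(Beta) = ['C376E', 'L739T', 'N200T', 'N462P', 'P893E', 'Q635V', 'W843Y']
Intersection: ['C376E', 'L739T', 'N200T', 'Q635V', 'W843Y'] ∩ ['C376E', 'L739T', 'N200T', 'N462P', 'P893E', 'Q635V', 'W843Y'] = ['C376E', 'L739T', 'N200T', 'Q635V', 'W843Y']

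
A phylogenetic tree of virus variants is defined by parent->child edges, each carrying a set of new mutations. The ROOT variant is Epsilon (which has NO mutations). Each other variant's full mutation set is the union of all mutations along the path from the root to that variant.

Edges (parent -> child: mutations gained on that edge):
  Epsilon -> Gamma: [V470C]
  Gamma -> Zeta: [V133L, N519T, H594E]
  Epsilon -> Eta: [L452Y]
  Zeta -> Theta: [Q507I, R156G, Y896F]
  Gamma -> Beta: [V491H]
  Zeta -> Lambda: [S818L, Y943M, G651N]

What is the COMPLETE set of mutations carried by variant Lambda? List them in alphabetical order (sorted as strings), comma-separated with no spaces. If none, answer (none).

At Epsilon: gained [] -> total []
At Gamma: gained ['V470C'] -> total ['V470C']
At Zeta: gained ['V133L', 'N519T', 'H594E'] -> total ['H594E', 'N519T', 'V133L', 'V470C']
At Lambda: gained ['S818L', 'Y943M', 'G651N'] -> total ['G651N', 'H594E', 'N519T', 'S818L', 'V133L', 'V470C', 'Y943M']

Answer: G651N,H594E,N519T,S818L,V133L,V470C,Y943M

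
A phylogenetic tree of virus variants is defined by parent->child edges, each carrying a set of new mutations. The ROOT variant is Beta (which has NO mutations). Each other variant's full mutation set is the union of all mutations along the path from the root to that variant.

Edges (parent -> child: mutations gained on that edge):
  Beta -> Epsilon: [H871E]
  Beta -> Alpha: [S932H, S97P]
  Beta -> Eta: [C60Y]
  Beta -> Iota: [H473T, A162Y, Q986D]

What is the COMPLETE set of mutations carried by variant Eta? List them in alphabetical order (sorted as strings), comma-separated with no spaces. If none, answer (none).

At Beta: gained [] -> total []
At Eta: gained ['C60Y'] -> total ['C60Y']

Answer: C60Y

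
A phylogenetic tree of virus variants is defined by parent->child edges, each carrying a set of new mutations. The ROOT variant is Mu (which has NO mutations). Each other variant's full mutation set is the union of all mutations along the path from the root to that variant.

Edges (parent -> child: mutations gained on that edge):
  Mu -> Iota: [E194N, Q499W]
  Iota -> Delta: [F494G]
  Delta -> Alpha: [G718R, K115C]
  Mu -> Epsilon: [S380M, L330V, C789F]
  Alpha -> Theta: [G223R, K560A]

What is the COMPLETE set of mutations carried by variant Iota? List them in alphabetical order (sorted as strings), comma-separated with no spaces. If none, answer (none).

At Mu: gained [] -> total []
At Iota: gained ['E194N', 'Q499W'] -> total ['E194N', 'Q499W']

Answer: E194N,Q499W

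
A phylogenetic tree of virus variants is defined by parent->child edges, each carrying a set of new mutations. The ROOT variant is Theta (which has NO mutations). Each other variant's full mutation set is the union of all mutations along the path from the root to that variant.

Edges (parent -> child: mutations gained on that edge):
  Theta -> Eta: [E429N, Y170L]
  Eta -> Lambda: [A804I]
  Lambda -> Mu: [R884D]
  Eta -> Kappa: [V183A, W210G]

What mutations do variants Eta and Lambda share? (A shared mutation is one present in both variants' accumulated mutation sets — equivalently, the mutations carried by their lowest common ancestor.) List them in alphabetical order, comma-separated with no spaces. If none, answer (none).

Answer: E429N,Y170L

Derivation:
Accumulating mutations along path to Eta:
  At Theta: gained [] -> total []
  At Eta: gained ['E429N', 'Y170L'] -> total ['E429N', 'Y170L']
Mutations(Eta) = ['E429N', 'Y170L']
Accumulating mutations along path to Lambda:
  At Theta: gained [] -> total []
  At Eta: gained ['E429N', 'Y170L'] -> total ['E429N', 'Y170L']
  At Lambda: gained ['A804I'] -> total ['A804I', 'E429N', 'Y170L']
Mutations(Lambda) = ['A804I', 'E429N', 'Y170L']
Intersection: ['E429N', 'Y170L'] ∩ ['A804I', 'E429N', 'Y170L'] = ['E429N', 'Y170L']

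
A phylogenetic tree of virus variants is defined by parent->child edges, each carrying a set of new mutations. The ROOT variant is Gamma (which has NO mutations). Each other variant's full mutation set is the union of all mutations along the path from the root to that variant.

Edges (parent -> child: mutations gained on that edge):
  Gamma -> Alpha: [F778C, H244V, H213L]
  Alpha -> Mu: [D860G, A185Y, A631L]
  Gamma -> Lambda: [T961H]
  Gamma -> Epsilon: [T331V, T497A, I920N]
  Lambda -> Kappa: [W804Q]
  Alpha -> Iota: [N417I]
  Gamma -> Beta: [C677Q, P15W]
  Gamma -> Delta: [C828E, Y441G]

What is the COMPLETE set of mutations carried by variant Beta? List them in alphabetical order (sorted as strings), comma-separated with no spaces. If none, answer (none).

Answer: C677Q,P15W

Derivation:
At Gamma: gained [] -> total []
At Beta: gained ['C677Q', 'P15W'] -> total ['C677Q', 'P15W']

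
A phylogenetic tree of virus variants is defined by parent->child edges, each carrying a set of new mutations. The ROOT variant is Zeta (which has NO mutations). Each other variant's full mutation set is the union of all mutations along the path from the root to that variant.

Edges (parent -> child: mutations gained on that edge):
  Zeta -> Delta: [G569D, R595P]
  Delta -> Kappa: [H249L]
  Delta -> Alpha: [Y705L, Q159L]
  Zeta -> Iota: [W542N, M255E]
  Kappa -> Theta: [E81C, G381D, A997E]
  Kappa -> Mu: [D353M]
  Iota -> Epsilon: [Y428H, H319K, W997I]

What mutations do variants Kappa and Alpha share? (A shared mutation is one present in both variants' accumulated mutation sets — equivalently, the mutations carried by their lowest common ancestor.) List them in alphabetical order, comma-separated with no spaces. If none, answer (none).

Accumulating mutations along path to Kappa:
  At Zeta: gained [] -> total []
  At Delta: gained ['G569D', 'R595P'] -> total ['G569D', 'R595P']
  At Kappa: gained ['H249L'] -> total ['G569D', 'H249L', 'R595P']
Mutations(Kappa) = ['G569D', 'H249L', 'R595P']
Accumulating mutations along path to Alpha:
  At Zeta: gained [] -> total []
  At Delta: gained ['G569D', 'R595P'] -> total ['G569D', 'R595P']
  At Alpha: gained ['Y705L', 'Q159L'] -> total ['G569D', 'Q159L', 'R595P', 'Y705L']
Mutations(Alpha) = ['G569D', 'Q159L', 'R595P', 'Y705L']
Intersection: ['G569D', 'H249L', 'R595P'] ∩ ['G569D', 'Q159L', 'R595P', 'Y705L'] = ['G569D', 'R595P']

Answer: G569D,R595P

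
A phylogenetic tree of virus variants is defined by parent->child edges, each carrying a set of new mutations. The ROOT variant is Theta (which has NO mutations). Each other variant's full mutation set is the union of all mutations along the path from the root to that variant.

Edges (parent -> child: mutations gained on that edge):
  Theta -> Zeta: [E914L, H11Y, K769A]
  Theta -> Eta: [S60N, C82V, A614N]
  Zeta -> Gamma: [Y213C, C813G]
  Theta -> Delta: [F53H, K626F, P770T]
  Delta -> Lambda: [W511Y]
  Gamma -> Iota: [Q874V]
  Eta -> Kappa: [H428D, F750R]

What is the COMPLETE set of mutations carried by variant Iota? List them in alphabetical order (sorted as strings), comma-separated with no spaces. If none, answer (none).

At Theta: gained [] -> total []
At Zeta: gained ['E914L', 'H11Y', 'K769A'] -> total ['E914L', 'H11Y', 'K769A']
At Gamma: gained ['Y213C', 'C813G'] -> total ['C813G', 'E914L', 'H11Y', 'K769A', 'Y213C']
At Iota: gained ['Q874V'] -> total ['C813G', 'E914L', 'H11Y', 'K769A', 'Q874V', 'Y213C']

Answer: C813G,E914L,H11Y,K769A,Q874V,Y213C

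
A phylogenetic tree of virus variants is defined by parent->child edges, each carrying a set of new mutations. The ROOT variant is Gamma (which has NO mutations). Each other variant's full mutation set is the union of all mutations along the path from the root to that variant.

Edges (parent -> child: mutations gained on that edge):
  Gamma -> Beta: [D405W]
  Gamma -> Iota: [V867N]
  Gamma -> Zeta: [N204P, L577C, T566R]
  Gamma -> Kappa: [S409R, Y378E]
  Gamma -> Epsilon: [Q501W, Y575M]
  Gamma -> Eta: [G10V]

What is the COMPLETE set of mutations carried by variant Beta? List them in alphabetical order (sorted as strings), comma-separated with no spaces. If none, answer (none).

At Gamma: gained [] -> total []
At Beta: gained ['D405W'] -> total ['D405W']

Answer: D405W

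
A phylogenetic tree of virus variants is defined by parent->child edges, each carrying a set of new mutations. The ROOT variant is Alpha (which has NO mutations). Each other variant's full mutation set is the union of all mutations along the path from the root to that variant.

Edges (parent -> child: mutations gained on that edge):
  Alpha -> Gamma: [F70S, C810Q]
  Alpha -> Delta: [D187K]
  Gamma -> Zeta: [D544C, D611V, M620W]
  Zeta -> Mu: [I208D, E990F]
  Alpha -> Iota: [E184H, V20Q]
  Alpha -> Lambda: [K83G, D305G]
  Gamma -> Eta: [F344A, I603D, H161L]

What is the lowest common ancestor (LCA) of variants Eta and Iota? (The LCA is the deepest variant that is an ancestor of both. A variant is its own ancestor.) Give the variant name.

Answer: Alpha

Derivation:
Path from root to Eta: Alpha -> Gamma -> Eta
  ancestors of Eta: {Alpha, Gamma, Eta}
Path from root to Iota: Alpha -> Iota
  ancestors of Iota: {Alpha, Iota}
Common ancestors: {Alpha}
Walk up from Iota: Iota (not in ancestors of Eta), Alpha (in ancestors of Eta)
Deepest common ancestor (LCA) = Alpha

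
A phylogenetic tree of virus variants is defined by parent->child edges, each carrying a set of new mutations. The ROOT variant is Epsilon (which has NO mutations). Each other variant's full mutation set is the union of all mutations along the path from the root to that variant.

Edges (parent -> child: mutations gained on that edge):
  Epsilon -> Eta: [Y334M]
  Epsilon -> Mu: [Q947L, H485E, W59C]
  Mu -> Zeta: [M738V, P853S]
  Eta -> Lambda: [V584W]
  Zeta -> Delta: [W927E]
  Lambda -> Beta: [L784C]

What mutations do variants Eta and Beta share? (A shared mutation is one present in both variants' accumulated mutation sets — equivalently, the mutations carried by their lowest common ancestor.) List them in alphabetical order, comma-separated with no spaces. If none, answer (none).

Accumulating mutations along path to Eta:
  At Epsilon: gained [] -> total []
  At Eta: gained ['Y334M'] -> total ['Y334M']
Mutations(Eta) = ['Y334M']
Accumulating mutations along path to Beta:
  At Epsilon: gained [] -> total []
  At Eta: gained ['Y334M'] -> total ['Y334M']
  At Lambda: gained ['V584W'] -> total ['V584W', 'Y334M']
  At Beta: gained ['L784C'] -> total ['L784C', 'V584W', 'Y334M']
Mutations(Beta) = ['L784C', 'V584W', 'Y334M']
Intersection: ['Y334M'] ∩ ['L784C', 'V584W', 'Y334M'] = ['Y334M']

Answer: Y334M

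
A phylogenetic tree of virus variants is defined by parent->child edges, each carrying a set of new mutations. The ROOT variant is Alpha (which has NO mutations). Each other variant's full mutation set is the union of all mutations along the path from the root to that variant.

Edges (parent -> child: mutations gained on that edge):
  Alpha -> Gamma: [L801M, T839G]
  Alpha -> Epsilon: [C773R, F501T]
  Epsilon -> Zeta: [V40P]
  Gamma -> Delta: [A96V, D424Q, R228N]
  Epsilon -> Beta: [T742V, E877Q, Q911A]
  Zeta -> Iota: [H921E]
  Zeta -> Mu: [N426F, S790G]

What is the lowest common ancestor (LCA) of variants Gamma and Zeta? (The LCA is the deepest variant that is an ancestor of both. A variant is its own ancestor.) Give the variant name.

Answer: Alpha

Derivation:
Path from root to Gamma: Alpha -> Gamma
  ancestors of Gamma: {Alpha, Gamma}
Path from root to Zeta: Alpha -> Epsilon -> Zeta
  ancestors of Zeta: {Alpha, Epsilon, Zeta}
Common ancestors: {Alpha}
Walk up from Zeta: Zeta (not in ancestors of Gamma), Epsilon (not in ancestors of Gamma), Alpha (in ancestors of Gamma)
Deepest common ancestor (LCA) = Alpha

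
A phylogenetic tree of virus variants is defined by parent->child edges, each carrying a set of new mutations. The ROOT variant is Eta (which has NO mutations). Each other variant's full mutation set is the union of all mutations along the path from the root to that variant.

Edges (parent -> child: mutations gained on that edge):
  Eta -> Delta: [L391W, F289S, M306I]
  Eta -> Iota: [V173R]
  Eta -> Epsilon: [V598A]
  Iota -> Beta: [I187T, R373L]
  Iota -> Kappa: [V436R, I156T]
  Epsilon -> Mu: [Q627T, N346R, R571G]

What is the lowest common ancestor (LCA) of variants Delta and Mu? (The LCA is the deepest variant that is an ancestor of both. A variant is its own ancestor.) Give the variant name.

Path from root to Delta: Eta -> Delta
  ancestors of Delta: {Eta, Delta}
Path from root to Mu: Eta -> Epsilon -> Mu
  ancestors of Mu: {Eta, Epsilon, Mu}
Common ancestors: {Eta}
Walk up from Mu: Mu (not in ancestors of Delta), Epsilon (not in ancestors of Delta), Eta (in ancestors of Delta)
Deepest common ancestor (LCA) = Eta

Answer: Eta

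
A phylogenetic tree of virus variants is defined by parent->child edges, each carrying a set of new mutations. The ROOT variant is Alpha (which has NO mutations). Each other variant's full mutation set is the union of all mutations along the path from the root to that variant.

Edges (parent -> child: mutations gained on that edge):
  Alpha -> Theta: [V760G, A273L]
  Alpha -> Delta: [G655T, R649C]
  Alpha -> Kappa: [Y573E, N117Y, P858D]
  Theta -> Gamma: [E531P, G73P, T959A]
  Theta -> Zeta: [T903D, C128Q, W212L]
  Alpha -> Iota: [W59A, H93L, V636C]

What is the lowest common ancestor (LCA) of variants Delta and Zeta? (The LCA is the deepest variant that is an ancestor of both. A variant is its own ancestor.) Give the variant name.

Path from root to Delta: Alpha -> Delta
  ancestors of Delta: {Alpha, Delta}
Path from root to Zeta: Alpha -> Theta -> Zeta
  ancestors of Zeta: {Alpha, Theta, Zeta}
Common ancestors: {Alpha}
Walk up from Zeta: Zeta (not in ancestors of Delta), Theta (not in ancestors of Delta), Alpha (in ancestors of Delta)
Deepest common ancestor (LCA) = Alpha

Answer: Alpha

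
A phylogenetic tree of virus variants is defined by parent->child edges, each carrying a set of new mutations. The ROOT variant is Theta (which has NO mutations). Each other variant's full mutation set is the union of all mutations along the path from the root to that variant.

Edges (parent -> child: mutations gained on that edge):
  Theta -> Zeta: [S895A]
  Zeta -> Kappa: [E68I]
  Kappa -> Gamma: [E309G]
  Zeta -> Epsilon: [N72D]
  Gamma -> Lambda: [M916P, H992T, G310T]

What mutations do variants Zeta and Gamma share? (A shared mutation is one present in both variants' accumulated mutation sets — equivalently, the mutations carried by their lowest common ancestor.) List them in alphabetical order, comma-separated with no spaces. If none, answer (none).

Answer: S895A

Derivation:
Accumulating mutations along path to Zeta:
  At Theta: gained [] -> total []
  At Zeta: gained ['S895A'] -> total ['S895A']
Mutations(Zeta) = ['S895A']
Accumulating mutations along path to Gamma:
  At Theta: gained [] -> total []
  At Zeta: gained ['S895A'] -> total ['S895A']
  At Kappa: gained ['E68I'] -> total ['E68I', 'S895A']
  At Gamma: gained ['E309G'] -> total ['E309G', 'E68I', 'S895A']
Mutations(Gamma) = ['E309G', 'E68I', 'S895A']
Intersection: ['S895A'] ∩ ['E309G', 'E68I', 'S895A'] = ['S895A']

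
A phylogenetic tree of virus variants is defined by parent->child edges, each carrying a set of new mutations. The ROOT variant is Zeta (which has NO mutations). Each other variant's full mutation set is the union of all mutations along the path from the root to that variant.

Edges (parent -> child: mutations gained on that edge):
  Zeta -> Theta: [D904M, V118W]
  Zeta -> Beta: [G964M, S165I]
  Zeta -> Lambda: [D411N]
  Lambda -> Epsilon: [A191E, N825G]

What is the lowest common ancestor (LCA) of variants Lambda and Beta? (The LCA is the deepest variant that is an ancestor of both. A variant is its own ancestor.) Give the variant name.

Path from root to Lambda: Zeta -> Lambda
  ancestors of Lambda: {Zeta, Lambda}
Path from root to Beta: Zeta -> Beta
  ancestors of Beta: {Zeta, Beta}
Common ancestors: {Zeta}
Walk up from Beta: Beta (not in ancestors of Lambda), Zeta (in ancestors of Lambda)
Deepest common ancestor (LCA) = Zeta

Answer: Zeta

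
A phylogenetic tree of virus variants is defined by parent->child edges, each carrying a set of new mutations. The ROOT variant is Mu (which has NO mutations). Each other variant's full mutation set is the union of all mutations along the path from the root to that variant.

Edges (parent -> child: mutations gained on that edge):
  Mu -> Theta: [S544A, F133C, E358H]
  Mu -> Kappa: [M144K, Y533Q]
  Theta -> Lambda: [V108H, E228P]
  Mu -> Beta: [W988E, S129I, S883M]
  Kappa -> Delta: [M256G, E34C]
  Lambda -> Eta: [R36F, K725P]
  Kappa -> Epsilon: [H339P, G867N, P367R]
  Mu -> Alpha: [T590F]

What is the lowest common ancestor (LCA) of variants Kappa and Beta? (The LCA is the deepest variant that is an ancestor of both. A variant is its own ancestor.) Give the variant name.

Answer: Mu

Derivation:
Path from root to Kappa: Mu -> Kappa
  ancestors of Kappa: {Mu, Kappa}
Path from root to Beta: Mu -> Beta
  ancestors of Beta: {Mu, Beta}
Common ancestors: {Mu}
Walk up from Beta: Beta (not in ancestors of Kappa), Mu (in ancestors of Kappa)
Deepest common ancestor (LCA) = Mu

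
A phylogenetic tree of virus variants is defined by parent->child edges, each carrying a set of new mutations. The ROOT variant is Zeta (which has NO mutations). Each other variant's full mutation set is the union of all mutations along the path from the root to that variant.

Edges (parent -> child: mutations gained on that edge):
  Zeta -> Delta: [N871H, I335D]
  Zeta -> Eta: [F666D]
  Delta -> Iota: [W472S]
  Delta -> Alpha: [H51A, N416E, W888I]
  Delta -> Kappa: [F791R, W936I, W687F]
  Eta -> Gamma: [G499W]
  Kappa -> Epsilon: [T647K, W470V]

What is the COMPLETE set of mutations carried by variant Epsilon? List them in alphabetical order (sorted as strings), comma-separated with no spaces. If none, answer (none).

Answer: F791R,I335D,N871H,T647K,W470V,W687F,W936I

Derivation:
At Zeta: gained [] -> total []
At Delta: gained ['N871H', 'I335D'] -> total ['I335D', 'N871H']
At Kappa: gained ['F791R', 'W936I', 'W687F'] -> total ['F791R', 'I335D', 'N871H', 'W687F', 'W936I']
At Epsilon: gained ['T647K', 'W470V'] -> total ['F791R', 'I335D', 'N871H', 'T647K', 'W470V', 'W687F', 'W936I']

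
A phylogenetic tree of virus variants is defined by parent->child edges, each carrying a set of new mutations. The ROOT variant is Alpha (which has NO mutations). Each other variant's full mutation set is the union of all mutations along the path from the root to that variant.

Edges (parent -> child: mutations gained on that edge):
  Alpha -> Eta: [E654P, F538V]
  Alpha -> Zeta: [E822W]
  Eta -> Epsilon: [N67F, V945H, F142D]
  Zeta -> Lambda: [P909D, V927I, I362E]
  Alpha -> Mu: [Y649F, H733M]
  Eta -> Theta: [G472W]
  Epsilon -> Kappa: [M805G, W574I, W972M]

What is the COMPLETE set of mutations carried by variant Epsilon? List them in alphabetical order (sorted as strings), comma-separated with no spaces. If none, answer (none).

Answer: E654P,F142D,F538V,N67F,V945H

Derivation:
At Alpha: gained [] -> total []
At Eta: gained ['E654P', 'F538V'] -> total ['E654P', 'F538V']
At Epsilon: gained ['N67F', 'V945H', 'F142D'] -> total ['E654P', 'F142D', 'F538V', 'N67F', 'V945H']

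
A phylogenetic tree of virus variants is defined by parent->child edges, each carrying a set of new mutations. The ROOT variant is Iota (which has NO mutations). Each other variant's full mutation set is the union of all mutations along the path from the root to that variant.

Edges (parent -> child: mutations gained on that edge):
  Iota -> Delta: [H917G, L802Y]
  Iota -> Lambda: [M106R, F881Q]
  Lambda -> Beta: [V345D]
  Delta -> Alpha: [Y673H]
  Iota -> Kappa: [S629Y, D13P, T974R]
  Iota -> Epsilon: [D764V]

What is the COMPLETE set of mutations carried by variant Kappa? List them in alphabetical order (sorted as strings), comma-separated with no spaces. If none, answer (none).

At Iota: gained [] -> total []
At Kappa: gained ['S629Y', 'D13P', 'T974R'] -> total ['D13P', 'S629Y', 'T974R']

Answer: D13P,S629Y,T974R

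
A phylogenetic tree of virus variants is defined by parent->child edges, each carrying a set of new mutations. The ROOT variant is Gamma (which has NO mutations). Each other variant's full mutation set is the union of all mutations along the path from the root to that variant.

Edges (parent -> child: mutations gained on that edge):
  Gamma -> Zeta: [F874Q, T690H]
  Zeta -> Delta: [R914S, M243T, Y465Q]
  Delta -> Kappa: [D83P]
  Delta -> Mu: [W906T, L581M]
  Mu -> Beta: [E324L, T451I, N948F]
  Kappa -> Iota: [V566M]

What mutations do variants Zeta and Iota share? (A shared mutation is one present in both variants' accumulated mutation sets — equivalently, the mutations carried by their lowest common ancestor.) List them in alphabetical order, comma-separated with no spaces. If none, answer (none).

Answer: F874Q,T690H

Derivation:
Accumulating mutations along path to Zeta:
  At Gamma: gained [] -> total []
  At Zeta: gained ['F874Q', 'T690H'] -> total ['F874Q', 'T690H']
Mutations(Zeta) = ['F874Q', 'T690H']
Accumulating mutations along path to Iota:
  At Gamma: gained [] -> total []
  At Zeta: gained ['F874Q', 'T690H'] -> total ['F874Q', 'T690H']
  At Delta: gained ['R914S', 'M243T', 'Y465Q'] -> total ['F874Q', 'M243T', 'R914S', 'T690H', 'Y465Q']
  At Kappa: gained ['D83P'] -> total ['D83P', 'F874Q', 'M243T', 'R914S', 'T690H', 'Y465Q']
  At Iota: gained ['V566M'] -> total ['D83P', 'F874Q', 'M243T', 'R914S', 'T690H', 'V566M', 'Y465Q']
Mutations(Iota) = ['D83P', 'F874Q', 'M243T', 'R914S', 'T690H', 'V566M', 'Y465Q']
Intersection: ['F874Q', 'T690H'] ∩ ['D83P', 'F874Q', 'M243T', 'R914S', 'T690H', 'V566M', 'Y465Q'] = ['F874Q', 'T690H']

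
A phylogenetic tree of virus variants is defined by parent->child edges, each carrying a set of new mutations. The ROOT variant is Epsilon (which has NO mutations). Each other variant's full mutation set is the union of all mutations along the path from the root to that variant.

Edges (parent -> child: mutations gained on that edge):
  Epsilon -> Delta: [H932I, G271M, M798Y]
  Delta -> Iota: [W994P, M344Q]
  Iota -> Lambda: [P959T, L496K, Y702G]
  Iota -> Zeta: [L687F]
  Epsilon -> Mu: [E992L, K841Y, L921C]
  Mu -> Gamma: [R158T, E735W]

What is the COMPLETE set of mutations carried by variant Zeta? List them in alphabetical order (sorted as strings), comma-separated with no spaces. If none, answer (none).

Answer: G271M,H932I,L687F,M344Q,M798Y,W994P

Derivation:
At Epsilon: gained [] -> total []
At Delta: gained ['H932I', 'G271M', 'M798Y'] -> total ['G271M', 'H932I', 'M798Y']
At Iota: gained ['W994P', 'M344Q'] -> total ['G271M', 'H932I', 'M344Q', 'M798Y', 'W994P']
At Zeta: gained ['L687F'] -> total ['G271M', 'H932I', 'L687F', 'M344Q', 'M798Y', 'W994P']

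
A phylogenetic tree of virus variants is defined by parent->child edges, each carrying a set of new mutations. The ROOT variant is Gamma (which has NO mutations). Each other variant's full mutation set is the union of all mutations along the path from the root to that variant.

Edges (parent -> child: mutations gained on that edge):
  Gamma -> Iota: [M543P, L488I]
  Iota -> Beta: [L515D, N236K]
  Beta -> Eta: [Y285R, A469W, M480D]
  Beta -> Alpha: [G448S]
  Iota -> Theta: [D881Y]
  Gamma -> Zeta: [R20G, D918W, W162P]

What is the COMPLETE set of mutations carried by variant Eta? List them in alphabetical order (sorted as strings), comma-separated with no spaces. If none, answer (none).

Answer: A469W,L488I,L515D,M480D,M543P,N236K,Y285R

Derivation:
At Gamma: gained [] -> total []
At Iota: gained ['M543P', 'L488I'] -> total ['L488I', 'M543P']
At Beta: gained ['L515D', 'N236K'] -> total ['L488I', 'L515D', 'M543P', 'N236K']
At Eta: gained ['Y285R', 'A469W', 'M480D'] -> total ['A469W', 'L488I', 'L515D', 'M480D', 'M543P', 'N236K', 'Y285R']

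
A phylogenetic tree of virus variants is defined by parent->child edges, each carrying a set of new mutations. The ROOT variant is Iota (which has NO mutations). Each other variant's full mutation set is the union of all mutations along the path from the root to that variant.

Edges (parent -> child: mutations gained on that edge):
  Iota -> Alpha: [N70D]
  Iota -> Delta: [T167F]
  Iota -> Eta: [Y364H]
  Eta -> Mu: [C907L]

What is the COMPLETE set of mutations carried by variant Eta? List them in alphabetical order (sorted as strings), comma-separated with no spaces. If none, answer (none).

At Iota: gained [] -> total []
At Eta: gained ['Y364H'] -> total ['Y364H']

Answer: Y364H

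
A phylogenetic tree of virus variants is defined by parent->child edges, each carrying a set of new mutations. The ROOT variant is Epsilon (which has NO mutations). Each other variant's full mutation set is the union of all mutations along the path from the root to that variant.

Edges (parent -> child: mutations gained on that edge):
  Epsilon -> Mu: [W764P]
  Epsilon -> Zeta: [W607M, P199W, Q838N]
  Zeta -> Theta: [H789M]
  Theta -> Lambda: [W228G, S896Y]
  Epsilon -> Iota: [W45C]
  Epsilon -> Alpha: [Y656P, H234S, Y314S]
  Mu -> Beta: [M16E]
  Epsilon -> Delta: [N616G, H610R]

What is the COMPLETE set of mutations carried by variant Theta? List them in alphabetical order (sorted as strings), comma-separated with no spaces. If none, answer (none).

At Epsilon: gained [] -> total []
At Zeta: gained ['W607M', 'P199W', 'Q838N'] -> total ['P199W', 'Q838N', 'W607M']
At Theta: gained ['H789M'] -> total ['H789M', 'P199W', 'Q838N', 'W607M']

Answer: H789M,P199W,Q838N,W607M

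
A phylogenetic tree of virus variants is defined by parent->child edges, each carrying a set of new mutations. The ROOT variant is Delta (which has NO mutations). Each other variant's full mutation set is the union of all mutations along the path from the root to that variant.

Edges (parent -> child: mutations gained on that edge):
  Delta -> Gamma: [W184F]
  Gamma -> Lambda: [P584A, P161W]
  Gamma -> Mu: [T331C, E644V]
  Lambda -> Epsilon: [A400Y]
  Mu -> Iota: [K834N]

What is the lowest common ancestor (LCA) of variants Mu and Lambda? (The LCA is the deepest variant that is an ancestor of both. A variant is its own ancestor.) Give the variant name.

Answer: Gamma

Derivation:
Path from root to Mu: Delta -> Gamma -> Mu
  ancestors of Mu: {Delta, Gamma, Mu}
Path from root to Lambda: Delta -> Gamma -> Lambda
  ancestors of Lambda: {Delta, Gamma, Lambda}
Common ancestors: {Delta, Gamma}
Walk up from Lambda: Lambda (not in ancestors of Mu), Gamma (in ancestors of Mu), Delta (in ancestors of Mu)
Deepest common ancestor (LCA) = Gamma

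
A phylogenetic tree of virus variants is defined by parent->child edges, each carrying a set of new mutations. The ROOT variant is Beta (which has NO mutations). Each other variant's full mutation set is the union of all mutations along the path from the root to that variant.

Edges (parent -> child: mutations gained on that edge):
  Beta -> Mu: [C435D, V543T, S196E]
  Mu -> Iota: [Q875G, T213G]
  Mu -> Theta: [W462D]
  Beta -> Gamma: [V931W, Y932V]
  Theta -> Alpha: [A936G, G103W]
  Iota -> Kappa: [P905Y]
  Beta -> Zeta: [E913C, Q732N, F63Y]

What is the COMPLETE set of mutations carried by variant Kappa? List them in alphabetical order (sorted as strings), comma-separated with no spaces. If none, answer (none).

Answer: C435D,P905Y,Q875G,S196E,T213G,V543T

Derivation:
At Beta: gained [] -> total []
At Mu: gained ['C435D', 'V543T', 'S196E'] -> total ['C435D', 'S196E', 'V543T']
At Iota: gained ['Q875G', 'T213G'] -> total ['C435D', 'Q875G', 'S196E', 'T213G', 'V543T']
At Kappa: gained ['P905Y'] -> total ['C435D', 'P905Y', 'Q875G', 'S196E', 'T213G', 'V543T']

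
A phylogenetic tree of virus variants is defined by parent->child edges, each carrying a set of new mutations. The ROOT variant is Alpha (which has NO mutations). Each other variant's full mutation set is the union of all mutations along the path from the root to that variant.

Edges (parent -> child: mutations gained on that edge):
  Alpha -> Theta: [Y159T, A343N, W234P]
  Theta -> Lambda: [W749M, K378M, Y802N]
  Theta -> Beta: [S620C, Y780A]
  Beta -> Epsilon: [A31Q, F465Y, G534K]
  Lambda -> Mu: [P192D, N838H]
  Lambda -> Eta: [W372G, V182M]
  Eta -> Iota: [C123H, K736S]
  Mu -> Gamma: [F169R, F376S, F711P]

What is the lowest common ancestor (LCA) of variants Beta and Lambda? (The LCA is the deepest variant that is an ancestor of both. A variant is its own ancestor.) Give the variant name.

Path from root to Beta: Alpha -> Theta -> Beta
  ancestors of Beta: {Alpha, Theta, Beta}
Path from root to Lambda: Alpha -> Theta -> Lambda
  ancestors of Lambda: {Alpha, Theta, Lambda}
Common ancestors: {Alpha, Theta}
Walk up from Lambda: Lambda (not in ancestors of Beta), Theta (in ancestors of Beta), Alpha (in ancestors of Beta)
Deepest common ancestor (LCA) = Theta

Answer: Theta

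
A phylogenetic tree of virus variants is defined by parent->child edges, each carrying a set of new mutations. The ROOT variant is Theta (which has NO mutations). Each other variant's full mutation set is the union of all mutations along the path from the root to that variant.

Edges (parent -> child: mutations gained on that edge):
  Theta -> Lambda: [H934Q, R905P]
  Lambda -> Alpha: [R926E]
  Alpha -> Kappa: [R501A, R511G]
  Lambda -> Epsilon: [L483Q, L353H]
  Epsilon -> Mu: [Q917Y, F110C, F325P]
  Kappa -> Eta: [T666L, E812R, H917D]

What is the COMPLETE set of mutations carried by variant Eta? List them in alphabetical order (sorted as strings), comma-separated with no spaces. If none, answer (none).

Answer: E812R,H917D,H934Q,R501A,R511G,R905P,R926E,T666L

Derivation:
At Theta: gained [] -> total []
At Lambda: gained ['H934Q', 'R905P'] -> total ['H934Q', 'R905P']
At Alpha: gained ['R926E'] -> total ['H934Q', 'R905P', 'R926E']
At Kappa: gained ['R501A', 'R511G'] -> total ['H934Q', 'R501A', 'R511G', 'R905P', 'R926E']
At Eta: gained ['T666L', 'E812R', 'H917D'] -> total ['E812R', 'H917D', 'H934Q', 'R501A', 'R511G', 'R905P', 'R926E', 'T666L']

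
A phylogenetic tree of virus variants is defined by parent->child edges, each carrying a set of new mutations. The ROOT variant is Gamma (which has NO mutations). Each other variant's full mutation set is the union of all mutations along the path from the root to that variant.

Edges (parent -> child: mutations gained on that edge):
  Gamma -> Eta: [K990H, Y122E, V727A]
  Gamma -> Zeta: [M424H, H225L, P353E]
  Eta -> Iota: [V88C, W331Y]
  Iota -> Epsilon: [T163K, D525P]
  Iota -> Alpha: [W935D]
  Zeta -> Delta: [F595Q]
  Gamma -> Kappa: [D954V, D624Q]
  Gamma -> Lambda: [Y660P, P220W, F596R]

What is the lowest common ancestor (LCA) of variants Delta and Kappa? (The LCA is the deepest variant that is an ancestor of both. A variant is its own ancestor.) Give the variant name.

Answer: Gamma

Derivation:
Path from root to Delta: Gamma -> Zeta -> Delta
  ancestors of Delta: {Gamma, Zeta, Delta}
Path from root to Kappa: Gamma -> Kappa
  ancestors of Kappa: {Gamma, Kappa}
Common ancestors: {Gamma}
Walk up from Kappa: Kappa (not in ancestors of Delta), Gamma (in ancestors of Delta)
Deepest common ancestor (LCA) = Gamma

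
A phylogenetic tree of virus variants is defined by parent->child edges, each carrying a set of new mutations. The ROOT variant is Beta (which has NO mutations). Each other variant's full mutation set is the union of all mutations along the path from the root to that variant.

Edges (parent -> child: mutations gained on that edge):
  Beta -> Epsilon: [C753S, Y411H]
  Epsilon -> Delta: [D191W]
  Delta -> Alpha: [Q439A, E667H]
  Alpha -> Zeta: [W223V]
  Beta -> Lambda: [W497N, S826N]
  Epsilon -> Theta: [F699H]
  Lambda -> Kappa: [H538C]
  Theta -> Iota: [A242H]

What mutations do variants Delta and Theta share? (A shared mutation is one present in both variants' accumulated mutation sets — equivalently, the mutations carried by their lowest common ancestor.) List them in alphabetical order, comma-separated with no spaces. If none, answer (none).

Answer: C753S,Y411H

Derivation:
Accumulating mutations along path to Delta:
  At Beta: gained [] -> total []
  At Epsilon: gained ['C753S', 'Y411H'] -> total ['C753S', 'Y411H']
  At Delta: gained ['D191W'] -> total ['C753S', 'D191W', 'Y411H']
Mutations(Delta) = ['C753S', 'D191W', 'Y411H']
Accumulating mutations along path to Theta:
  At Beta: gained [] -> total []
  At Epsilon: gained ['C753S', 'Y411H'] -> total ['C753S', 'Y411H']
  At Theta: gained ['F699H'] -> total ['C753S', 'F699H', 'Y411H']
Mutations(Theta) = ['C753S', 'F699H', 'Y411H']
Intersection: ['C753S', 'D191W', 'Y411H'] ∩ ['C753S', 'F699H', 'Y411H'] = ['C753S', 'Y411H']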